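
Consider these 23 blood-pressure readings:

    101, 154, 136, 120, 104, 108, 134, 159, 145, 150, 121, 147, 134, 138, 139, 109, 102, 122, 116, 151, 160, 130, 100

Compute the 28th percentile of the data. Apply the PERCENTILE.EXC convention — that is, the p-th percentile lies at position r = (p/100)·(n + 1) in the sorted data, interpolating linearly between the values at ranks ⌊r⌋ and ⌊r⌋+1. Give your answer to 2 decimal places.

Sorted: 100, 101, 102, 104, 108, 109, 116, 120, 121, 122, 130, 134, 134, 136, 138, 139, 145, 147, 150, 151, 154, 159, 160.
n = 23.
r = (28/100)·(23 + 1) = 6.72.
Rank 6 is 109 and rank 7 is 116.
Interpolate: 109 + 0.72·(116 − 109) = 109 + 0.72·7 = 114.04.

114.04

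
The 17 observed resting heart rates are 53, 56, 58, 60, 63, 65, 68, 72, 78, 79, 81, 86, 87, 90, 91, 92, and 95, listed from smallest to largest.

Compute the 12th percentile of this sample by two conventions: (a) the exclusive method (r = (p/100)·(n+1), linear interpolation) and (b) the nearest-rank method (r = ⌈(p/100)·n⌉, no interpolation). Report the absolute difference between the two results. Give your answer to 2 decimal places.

1.68

n = 17.
(a) r = 2.16; between ranks 2 (56) and 3 (58): 56.32.
(b) the nearest-rank method: rank 3 → 58.
|56.32 − 58| = 1.68.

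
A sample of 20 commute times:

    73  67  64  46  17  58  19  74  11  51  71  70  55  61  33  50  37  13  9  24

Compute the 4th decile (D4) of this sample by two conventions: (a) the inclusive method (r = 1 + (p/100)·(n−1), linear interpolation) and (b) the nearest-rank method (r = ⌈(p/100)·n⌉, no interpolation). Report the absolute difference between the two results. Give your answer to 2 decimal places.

Sorted: 9, 11, 13, 17, 19, 24, 33, 37, 46, 50, 51, 55, 58, 61, 64, 67, 70, 71, 73, 74.
n = 20.
(a) r = 8.6; between ranks 8 (37) and 9 (46): 42.4.
(b) the nearest-rank method: rank 8 → 37.
|42.4 − 37| = 5.4.

5.40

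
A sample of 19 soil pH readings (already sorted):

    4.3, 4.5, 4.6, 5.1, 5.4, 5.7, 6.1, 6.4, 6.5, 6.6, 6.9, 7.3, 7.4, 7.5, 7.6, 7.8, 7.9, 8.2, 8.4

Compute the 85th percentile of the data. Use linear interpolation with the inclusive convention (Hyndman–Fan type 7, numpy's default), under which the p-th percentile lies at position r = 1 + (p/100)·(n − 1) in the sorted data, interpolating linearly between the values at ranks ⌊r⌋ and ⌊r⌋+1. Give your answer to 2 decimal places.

n = 19.
r = 1 + (85/100)·(19 − 1) = 1 + 15.3 = 16.3.
Rank 16 is 7.8 and rank 17 is 7.9.
Interpolate: 7.8 + 0.3·(7.9 − 7.8) = 7.8 + 0.3·0.1 = 7.83.

7.83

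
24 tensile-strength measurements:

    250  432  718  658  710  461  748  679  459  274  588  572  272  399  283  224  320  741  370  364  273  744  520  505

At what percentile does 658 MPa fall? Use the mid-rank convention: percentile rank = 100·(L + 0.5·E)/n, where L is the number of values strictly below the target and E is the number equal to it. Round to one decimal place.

Sorted: 224, 250, 272, 273, 274, 283, 320, 364, 370, 399, 432, 459, 461, 505, 520, 572, 588, 658, 679, 710, 718, 741, 744, 748.
Count below 658: L = 17; count equal: E = 1; n = 24.
Percentile rank = 100·(17 + 0.5·1)/24 = 100·17.5/24 = 72.92.

72.9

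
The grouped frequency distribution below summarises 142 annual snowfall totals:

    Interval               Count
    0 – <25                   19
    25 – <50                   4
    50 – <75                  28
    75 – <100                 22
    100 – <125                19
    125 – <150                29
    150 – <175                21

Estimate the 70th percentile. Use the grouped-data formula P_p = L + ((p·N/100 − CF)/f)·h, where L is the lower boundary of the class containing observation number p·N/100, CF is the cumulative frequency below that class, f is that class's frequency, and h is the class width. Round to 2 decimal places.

131.38

N = 142; target position k = 70/100 · 142 = 99.4.
Cumulative frequencies: 19, 23, 51, 73, 92, 121, 142.
Observation 99.4 falls in the class 125 – <150.
L = 125, CF = 92, f = 29, h = 25.
P70 = 125 + ((99.4 − 92)/29)·25 = 125 + 6.37931 = 131.379.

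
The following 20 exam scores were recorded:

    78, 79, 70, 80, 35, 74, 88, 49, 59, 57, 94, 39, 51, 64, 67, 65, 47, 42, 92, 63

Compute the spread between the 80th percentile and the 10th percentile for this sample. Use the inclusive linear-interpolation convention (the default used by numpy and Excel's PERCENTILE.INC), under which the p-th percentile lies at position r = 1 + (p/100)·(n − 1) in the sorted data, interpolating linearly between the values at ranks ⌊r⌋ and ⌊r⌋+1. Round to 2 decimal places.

Sorted: 35, 39, 42, 47, 49, 51, 57, 59, 63, 64, 65, 67, 70, 74, 78, 79, 80, 88, 92, 94.
n = 20.
P10: r = 2.9; ranks 2–3 are 39, 42; interpolating gives 41.7.
P80: r = 16.2; ranks 16–17 are 79, 80; interpolating gives 79.2.
Difference: 79.2 − 41.7 = 37.5.

37.50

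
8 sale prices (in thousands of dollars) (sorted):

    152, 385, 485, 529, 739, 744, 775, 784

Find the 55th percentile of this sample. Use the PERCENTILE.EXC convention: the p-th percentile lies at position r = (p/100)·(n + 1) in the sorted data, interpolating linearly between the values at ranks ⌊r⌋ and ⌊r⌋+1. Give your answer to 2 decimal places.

n = 8.
r = (55/100)·(8 + 1) = 4.95.
Rank 4 is 529 and rank 5 is 739.
Interpolate: 529 + 0.95·(739 − 529) = 529 + 0.95·210 = 728.5.

728.50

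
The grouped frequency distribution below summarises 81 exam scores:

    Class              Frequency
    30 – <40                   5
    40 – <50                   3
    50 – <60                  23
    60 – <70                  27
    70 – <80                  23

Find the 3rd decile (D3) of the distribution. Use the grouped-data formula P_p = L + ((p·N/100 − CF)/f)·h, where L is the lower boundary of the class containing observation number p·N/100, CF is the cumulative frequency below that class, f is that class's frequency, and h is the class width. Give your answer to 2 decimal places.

N = 81; target position k = 30/100 · 81 = 24.3.
Cumulative frequencies: 5, 8, 31, 58, 81.
Observation 24.3 falls in the class 50 – <60.
L = 50, CF = 8, f = 23, h = 10.
P30 = 50 + ((24.3 − 8)/23)·10 = 50 + 7.08696 = 57.087.

57.09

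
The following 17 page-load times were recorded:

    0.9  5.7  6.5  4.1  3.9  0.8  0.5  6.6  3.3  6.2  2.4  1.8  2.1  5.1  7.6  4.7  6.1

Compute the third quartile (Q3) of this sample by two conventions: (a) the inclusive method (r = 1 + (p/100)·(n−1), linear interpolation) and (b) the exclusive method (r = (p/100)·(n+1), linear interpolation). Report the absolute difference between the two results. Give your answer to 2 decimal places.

Sorted: 0.5, 0.8, 0.9, 1.8, 2.1, 2.4, 3.3, 3.9, 4.1, 4.7, 5.1, 5.7, 6.1, 6.2, 6.5, 6.6, 7.6.
n = 17.
(a) r = 13 → value at rank 13 = 6.1.
(b) r = 13.5; between ranks 13 (6.1) and 14 (6.2): 6.15.
|6.1 − 6.15| = 0.05.

0.05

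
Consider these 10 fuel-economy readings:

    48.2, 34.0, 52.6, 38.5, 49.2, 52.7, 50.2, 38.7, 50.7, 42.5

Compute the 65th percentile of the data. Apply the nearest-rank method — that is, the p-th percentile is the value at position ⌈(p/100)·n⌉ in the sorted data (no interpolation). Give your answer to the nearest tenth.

Sorted: 34.0, 38.5, 38.7, 42.5, 48.2, 49.2, 50.2, 50.7, 52.6, 52.7.
n = 10.
Position = ⌈65/100 · 10⌉ = ⌈6.5⌉ = 7.
The value at rank 7 is 50.2.

50.2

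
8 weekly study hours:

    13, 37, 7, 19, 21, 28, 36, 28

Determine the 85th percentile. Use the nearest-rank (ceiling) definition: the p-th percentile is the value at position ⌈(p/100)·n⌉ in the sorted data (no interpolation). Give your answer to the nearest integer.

Sorted: 7, 13, 19, 21, 28, 28, 36, 37.
n = 8.
Position = ⌈85/100 · 8⌉ = ⌈6.8⌉ = 7.
The value at rank 7 is 36.

36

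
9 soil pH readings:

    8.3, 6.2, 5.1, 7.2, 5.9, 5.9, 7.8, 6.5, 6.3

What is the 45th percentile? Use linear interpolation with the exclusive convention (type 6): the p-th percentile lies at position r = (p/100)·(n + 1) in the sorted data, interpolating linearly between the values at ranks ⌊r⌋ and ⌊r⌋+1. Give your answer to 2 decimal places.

6.25

Sorted: 5.1, 5.9, 5.9, 6.2, 6.3, 6.5, 7.2, 7.8, 8.3.
n = 9.
r = (45/100)·(9 + 1) = 4.5.
Rank 4 is 6.2 and rank 5 is 6.3.
Interpolate: 6.2 + 0.5·(6.3 − 6.2) = 6.2 + 0.5·0.1 = 6.25.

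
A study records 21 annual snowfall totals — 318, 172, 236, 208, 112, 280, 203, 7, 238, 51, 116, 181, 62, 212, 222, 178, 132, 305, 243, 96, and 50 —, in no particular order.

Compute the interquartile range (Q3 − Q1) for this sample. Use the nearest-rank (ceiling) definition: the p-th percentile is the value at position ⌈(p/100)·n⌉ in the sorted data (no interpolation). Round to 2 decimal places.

Sorted: 7, 50, 51, 62, 96, 112, 116, 132, 172, 178, 181, 203, 208, 212, 222, 236, 238, 243, 280, 305, 318.
n = 21.
P25: rank ⌈25/100·21⌉ = 6 → 112.
P75: rank ⌈75/100·21⌉ = 16 → 236.
Difference: 236 − 112 = 124.

124.00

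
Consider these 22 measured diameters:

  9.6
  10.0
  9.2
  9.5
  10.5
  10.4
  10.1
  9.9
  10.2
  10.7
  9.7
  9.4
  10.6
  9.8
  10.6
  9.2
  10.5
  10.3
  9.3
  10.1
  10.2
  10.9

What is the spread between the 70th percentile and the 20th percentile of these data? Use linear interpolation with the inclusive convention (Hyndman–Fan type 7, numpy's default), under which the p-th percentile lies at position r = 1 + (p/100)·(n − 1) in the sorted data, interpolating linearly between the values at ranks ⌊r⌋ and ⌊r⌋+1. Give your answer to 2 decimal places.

0.85

Sorted: 9.2, 9.2, 9.3, 9.4, 9.5, 9.6, 9.7, 9.8, 9.9, 10.0, 10.1, 10.1, 10.2, 10.2, 10.3, 10.4, 10.5, 10.5, 10.6, 10.6, 10.7, 10.9.
n = 22.
P20: r = 5.2; ranks 5–6 are 9.5, 9.6; interpolating gives 9.52.
P70: r = 15.7; ranks 15–16 are 10.3, 10.4; interpolating gives 10.37.
Difference: 10.37 − 9.52 = 0.85.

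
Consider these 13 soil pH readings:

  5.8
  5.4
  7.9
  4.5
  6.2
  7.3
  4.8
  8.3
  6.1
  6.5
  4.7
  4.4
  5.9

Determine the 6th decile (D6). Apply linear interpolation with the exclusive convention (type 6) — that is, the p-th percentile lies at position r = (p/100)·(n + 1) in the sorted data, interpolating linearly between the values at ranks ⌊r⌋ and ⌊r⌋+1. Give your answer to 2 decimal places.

Sorted: 4.4, 4.5, 4.7, 4.8, 5.4, 5.8, 5.9, 6.1, 6.2, 6.5, 7.3, 7.9, 8.3.
n = 13.
r = (60/100)·(13 + 1) = 8.4.
Rank 8 is 6.1 and rank 9 is 6.2.
Interpolate: 6.1 + 0.4·(6.2 − 6.1) = 6.1 + 0.4·0.1 = 6.14.

6.14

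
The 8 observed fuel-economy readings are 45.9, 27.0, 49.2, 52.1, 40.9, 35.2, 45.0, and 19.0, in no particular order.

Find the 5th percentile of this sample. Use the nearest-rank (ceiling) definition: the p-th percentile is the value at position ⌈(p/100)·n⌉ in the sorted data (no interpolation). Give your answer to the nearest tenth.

19.0

Sorted: 19.0, 27.0, 35.2, 40.9, 45.0, 45.9, 49.2, 52.1.
n = 8.
Position = ⌈5/100 · 8⌉ = ⌈0.4⌉ = 1.
The value at rank 1 is 19.0.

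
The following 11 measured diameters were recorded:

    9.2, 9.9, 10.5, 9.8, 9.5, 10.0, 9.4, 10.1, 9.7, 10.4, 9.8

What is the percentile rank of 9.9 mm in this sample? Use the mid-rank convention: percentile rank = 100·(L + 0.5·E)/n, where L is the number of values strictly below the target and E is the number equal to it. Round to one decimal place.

Sorted: 9.2, 9.4, 9.5, 9.7, 9.8, 9.8, 9.9, 10.0, 10.1, 10.4, 10.5.
Count below 9.9: L = 6; count equal: E = 1; n = 11.
Percentile rank = 100·(6 + 0.5·1)/11 = 100·6.5/11 = 59.09.

59.1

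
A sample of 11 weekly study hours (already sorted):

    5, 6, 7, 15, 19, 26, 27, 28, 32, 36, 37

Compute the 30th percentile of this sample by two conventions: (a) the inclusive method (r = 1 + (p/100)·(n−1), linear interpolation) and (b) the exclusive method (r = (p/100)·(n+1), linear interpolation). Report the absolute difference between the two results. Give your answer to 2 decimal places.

n = 11.
(a) r = 4 → value at rank 4 = 15.
(b) r = 3.6; between ranks 3 (7) and 4 (15): 11.8.
|15 − 11.8| = 3.2.

3.20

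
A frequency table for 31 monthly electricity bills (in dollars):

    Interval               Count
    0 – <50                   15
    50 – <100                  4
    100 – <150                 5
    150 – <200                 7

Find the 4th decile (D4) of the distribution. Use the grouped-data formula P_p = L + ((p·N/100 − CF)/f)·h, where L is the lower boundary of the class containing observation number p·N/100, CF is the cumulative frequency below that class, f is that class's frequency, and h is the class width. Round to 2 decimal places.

41.33

N = 31; target position k = 40/100 · 31 = 12.4.
Cumulative frequencies: 15, 19, 24, 31.
Observation 12.4 falls in the class 0 – <50.
L = 0, CF = 0, f = 15, h = 50.
P40 = 0 + ((12.4 − 0)/15)·50 = 0 + 41.3333 = 41.3333.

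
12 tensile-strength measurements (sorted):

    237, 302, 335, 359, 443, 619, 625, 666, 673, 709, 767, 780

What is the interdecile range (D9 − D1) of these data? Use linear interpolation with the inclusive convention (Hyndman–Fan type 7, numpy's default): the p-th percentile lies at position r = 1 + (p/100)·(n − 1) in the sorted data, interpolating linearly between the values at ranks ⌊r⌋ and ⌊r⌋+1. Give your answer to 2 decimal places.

n = 12.
P10: r = 2.1; ranks 2–3 are 302, 335; interpolating gives 305.3.
P90: r = 10.9; ranks 10–11 are 709, 767; interpolating gives 761.2.
Difference: 761.2 − 305.3 = 455.9.

455.90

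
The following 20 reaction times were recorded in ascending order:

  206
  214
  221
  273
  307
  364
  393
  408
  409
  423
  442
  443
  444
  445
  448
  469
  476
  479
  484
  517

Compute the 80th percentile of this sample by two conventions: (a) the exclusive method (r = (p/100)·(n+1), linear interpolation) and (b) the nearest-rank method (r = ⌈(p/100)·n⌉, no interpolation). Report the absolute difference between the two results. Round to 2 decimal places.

5.60

n = 20.
(a) r = 16.8; between ranks 16 (469) and 17 (476): 474.6.
(b) the nearest-rank method: rank 16 → 469.
|474.6 − 469| = 5.6.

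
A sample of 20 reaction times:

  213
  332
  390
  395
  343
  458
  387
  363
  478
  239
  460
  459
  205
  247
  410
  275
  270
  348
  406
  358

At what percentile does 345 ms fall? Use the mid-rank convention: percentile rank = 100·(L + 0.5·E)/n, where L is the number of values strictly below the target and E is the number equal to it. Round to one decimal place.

Sorted: 205, 213, 239, 247, 270, 275, 332, 343, 348, 358, 363, 387, 390, 395, 406, 410, 458, 459, 460, 478.
Count below 345: L = 8; count equal: E = 0; n = 20.
Percentile rank = 100·(8 + 0.5·0)/20 = 100·8/20 = 40.

40.0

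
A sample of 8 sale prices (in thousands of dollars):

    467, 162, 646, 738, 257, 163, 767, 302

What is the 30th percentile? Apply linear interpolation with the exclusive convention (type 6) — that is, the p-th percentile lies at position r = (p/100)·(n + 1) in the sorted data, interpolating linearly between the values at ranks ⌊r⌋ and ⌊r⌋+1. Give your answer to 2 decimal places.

228.80

Sorted: 162, 163, 257, 302, 467, 646, 738, 767.
n = 8.
r = (30/100)·(8 + 1) = 2.7.
Rank 2 is 163 and rank 3 is 257.
Interpolate: 163 + 0.7·(257 − 163) = 163 + 0.7·94 = 228.8.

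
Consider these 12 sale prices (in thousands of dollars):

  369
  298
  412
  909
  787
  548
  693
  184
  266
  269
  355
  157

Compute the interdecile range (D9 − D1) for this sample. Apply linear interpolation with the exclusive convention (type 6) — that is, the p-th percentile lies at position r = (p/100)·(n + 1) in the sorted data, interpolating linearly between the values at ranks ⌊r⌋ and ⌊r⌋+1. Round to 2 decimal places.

Sorted: 157, 184, 266, 269, 298, 355, 369, 412, 548, 693, 787, 909.
n = 12.
P10: r = 1.3; ranks 1–2 are 157, 184; interpolating gives 165.1.
P90: r = 11.7; ranks 11–12 are 787, 909; interpolating gives 872.4.
Difference: 872.4 − 165.1 = 707.3.

707.30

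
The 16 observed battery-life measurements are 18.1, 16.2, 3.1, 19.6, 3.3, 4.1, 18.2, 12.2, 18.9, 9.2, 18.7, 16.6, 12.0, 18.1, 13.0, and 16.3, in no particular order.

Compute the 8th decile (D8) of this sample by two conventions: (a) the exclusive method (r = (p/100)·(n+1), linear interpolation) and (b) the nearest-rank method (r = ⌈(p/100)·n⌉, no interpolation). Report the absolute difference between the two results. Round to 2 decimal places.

0.30

Sorted: 3.1, 3.3, 4.1, 9.2, 12.0, 12.2, 13.0, 16.2, 16.3, 16.6, 18.1, 18.1, 18.2, 18.7, 18.9, 19.6.
n = 16.
(a) r = 13.6; between ranks 13 (18.2) and 14 (18.7): 18.5.
(b) the nearest-rank method: rank 13 → 18.2.
|18.5 − 18.2| = 0.3.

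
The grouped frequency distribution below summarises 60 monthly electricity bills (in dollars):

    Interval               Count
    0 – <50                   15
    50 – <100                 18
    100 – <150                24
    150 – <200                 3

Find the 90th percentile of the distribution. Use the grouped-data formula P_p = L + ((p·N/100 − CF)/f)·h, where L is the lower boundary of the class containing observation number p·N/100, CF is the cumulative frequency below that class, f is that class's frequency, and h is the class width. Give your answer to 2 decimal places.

N = 60; target position k = 90/100 · 60 = 54.
Cumulative frequencies: 15, 33, 57, 60.
Observation 54 falls in the class 100 – <150.
L = 100, CF = 33, f = 24, h = 50.
P90 = 100 + ((54 − 33)/24)·50 = 100 + 43.75 = 143.75.

143.75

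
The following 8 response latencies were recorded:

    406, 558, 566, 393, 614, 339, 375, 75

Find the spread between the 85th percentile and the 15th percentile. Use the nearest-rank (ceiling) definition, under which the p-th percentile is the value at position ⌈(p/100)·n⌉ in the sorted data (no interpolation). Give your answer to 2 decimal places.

227.00

Sorted: 75, 339, 375, 393, 406, 558, 566, 614.
n = 8.
P15: rank ⌈15/100·8⌉ = 2 → 339.
P85: rank ⌈85/100·8⌉ = 7 → 566.
Difference: 566 − 339 = 227.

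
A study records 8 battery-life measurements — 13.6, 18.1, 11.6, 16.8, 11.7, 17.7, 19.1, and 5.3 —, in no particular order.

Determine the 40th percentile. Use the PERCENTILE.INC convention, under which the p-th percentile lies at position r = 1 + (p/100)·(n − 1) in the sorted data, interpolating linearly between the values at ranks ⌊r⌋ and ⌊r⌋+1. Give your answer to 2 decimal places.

Sorted: 5.3, 11.6, 11.7, 13.6, 16.8, 17.7, 18.1, 19.1.
n = 8.
r = 1 + (40/100)·(8 − 1) = 1 + 2.8 = 3.8.
Rank 3 is 11.7 and rank 4 is 13.6.
Interpolate: 11.7 + 0.8·(13.6 − 11.7) = 11.7 + 0.8·1.9 = 13.22.

13.22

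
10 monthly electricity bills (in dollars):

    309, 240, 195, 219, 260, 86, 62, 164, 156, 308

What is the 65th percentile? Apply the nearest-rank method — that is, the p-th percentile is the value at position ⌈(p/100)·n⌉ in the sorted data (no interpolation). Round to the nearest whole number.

Sorted: 62, 86, 156, 164, 195, 219, 240, 260, 308, 309.
n = 10.
Position = ⌈65/100 · 10⌉ = ⌈6.5⌉ = 7.
The value at rank 7 is 240.

240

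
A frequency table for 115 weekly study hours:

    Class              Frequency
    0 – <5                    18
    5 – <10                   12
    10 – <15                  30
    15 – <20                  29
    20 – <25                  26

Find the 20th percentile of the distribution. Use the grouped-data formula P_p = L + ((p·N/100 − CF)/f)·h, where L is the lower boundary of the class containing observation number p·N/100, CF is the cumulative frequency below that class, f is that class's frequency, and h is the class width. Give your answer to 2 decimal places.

N = 115; target position k = 20/100 · 115 = 23.
Cumulative frequencies: 18, 30, 60, 89, 115.
Observation 23 falls in the class 5 – <10.
L = 5, CF = 18, f = 12, h = 5.
P20 = 5 + ((23 − 18)/12)·5 = 5 + 2.08333 = 7.08333.

7.08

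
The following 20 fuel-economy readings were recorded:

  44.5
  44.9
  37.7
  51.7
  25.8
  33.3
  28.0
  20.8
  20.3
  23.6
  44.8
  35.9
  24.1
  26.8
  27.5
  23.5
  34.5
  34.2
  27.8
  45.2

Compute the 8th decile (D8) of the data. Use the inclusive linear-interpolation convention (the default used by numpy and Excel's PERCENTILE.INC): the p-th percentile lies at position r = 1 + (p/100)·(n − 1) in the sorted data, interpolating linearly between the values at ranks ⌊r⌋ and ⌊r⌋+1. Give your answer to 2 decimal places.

Sorted: 20.3, 20.8, 23.5, 23.6, 24.1, 25.8, 26.8, 27.5, 27.8, 28.0, 33.3, 34.2, 34.5, 35.9, 37.7, 44.5, 44.8, 44.9, 45.2, 51.7.
n = 20.
r = 1 + (80/100)·(20 − 1) = 1 + 15.2 = 16.2.
Rank 16 is 44.5 and rank 17 is 44.8.
Interpolate: 44.5 + 0.2·(44.8 − 44.5) = 44.5 + 0.2·0.3 = 44.56.

44.56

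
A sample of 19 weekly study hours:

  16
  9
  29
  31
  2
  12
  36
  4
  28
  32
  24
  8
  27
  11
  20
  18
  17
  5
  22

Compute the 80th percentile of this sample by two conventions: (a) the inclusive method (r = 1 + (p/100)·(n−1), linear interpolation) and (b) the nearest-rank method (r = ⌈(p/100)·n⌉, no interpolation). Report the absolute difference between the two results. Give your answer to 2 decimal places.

0.60

Sorted: 2, 4, 5, 8, 9, 11, 12, 16, 17, 18, 20, 22, 24, 27, 28, 29, 31, 32, 36.
n = 19.
(a) r = 15.4; between ranks 15 (28) and 16 (29): 28.4.
(b) the nearest-rank method: rank 16 → 29.
|28.4 − 29| = 0.6.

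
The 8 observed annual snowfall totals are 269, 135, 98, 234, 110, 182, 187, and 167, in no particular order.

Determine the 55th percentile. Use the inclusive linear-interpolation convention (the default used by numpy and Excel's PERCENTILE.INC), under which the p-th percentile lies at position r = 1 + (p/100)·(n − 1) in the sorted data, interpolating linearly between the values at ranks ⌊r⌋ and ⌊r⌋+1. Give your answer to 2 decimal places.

Sorted: 98, 110, 135, 167, 182, 187, 234, 269.
n = 8.
r = 1 + (55/100)·(8 − 1) = 1 + 3.85 = 4.85.
Rank 4 is 167 and rank 5 is 182.
Interpolate: 167 + 0.85·(182 − 167) = 167 + 0.85·15 = 179.75.

179.75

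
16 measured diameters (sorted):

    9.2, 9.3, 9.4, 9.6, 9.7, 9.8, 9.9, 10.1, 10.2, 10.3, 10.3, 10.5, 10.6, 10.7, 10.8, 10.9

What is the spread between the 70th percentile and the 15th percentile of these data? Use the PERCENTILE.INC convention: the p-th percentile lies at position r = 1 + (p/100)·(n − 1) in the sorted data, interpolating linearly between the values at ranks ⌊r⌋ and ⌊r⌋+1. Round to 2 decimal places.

0.95

n = 16.
P15: r = 3.25; ranks 3–4 are 9.4, 9.6; interpolating gives 9.45.
P70: r = 11.5; ranks 11–12 are 10.3, 10.5; interpolating gives 10.4.
Difference: 10.4 − 9.45 = 0.95.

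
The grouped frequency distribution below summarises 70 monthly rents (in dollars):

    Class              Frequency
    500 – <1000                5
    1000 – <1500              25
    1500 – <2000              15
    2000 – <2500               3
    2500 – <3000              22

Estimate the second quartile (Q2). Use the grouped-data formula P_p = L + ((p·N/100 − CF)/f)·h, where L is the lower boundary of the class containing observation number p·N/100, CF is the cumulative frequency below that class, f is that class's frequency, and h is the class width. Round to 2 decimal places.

1666.67

N = 70; target position k = 50/100 · 70 = 35.
Cumulative frequencies: 5, 30, 45, 48, 70.
Observation 35 falls in the class 1500 – <2000.
L = 1500, CF = 30, f = 15, h = 500.
P50 = 1500 + ((35 − 30)/15)·500 = 1500 + 166.667 = 1666.67.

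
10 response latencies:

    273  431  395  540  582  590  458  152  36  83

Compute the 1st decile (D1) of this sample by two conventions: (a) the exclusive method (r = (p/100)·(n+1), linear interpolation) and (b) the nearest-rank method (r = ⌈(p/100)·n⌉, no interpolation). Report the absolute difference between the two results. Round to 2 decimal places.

Sorted: 36, 83, 152, 273, 395, 431, 458, 540, 582, 590.
n = 10.
(a) r = 1.1; between ranks 1 (36) and 2 (83): 40.7.
(b) the nearest-rank method: rank 1 → 36.
|40.7 − 36| = 4.7.

4.70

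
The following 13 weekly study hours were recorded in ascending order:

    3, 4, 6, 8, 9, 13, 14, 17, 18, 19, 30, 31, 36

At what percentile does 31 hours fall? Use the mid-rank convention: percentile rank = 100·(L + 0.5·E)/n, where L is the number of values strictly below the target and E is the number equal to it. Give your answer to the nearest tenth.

Count below 31: L = 11; count equal: E = 1; n = 13.
Percentile rank = 100·(11 + 0.5·1)/13 = 100·11.5/13 = 88.46.

88.5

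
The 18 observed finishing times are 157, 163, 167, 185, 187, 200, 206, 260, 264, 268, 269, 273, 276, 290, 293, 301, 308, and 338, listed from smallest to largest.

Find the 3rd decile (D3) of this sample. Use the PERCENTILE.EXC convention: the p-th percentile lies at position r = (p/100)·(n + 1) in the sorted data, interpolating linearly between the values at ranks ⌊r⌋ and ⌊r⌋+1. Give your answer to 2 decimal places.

196.10

n = 18.
r = (30/100)·(18 + 1) = 5.7.
Rank 5 is 187 and rank 6 is 200.
Interpolate: 187 + 0.7·(200 − 187) = 187 + 0.7·13 = 196.1.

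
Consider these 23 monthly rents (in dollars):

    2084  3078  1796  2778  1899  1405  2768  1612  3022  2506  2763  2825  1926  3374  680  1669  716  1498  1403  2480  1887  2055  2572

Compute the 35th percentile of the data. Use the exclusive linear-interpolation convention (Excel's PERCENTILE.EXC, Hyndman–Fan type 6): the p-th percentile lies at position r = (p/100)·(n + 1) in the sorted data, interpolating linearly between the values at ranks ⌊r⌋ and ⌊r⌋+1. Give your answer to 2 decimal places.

1832.40

Sorted: 680, 716, 1403, 1405, 1498, 1612, 1669, 1796, 1887, 1899, 1926, 2055, 2084, 2480, 2506, 2572, 2763, 2768, 2778, 2825, 3022, 3078, 3374.
n = 23.
r = (35/100)·(23 + 1) = 8.4.
Rank 8 is 1796 and rank 9 is 1887.
Interpolate: 1796 + 0.4·(1887 − 1796) = 1796 + 0.4·91 = 1832.4.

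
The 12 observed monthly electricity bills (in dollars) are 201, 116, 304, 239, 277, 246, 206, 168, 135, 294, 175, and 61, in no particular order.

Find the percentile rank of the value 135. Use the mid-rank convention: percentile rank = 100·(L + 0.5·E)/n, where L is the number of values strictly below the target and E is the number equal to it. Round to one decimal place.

20.8

Sorted: 61, 116, 135, 168, 175, 201, 206, 239, 246, 277, 294, 304.
Count below 135: L = 2; count equal: E = 1; n = 12.
Percentile rank = 100·(2 + 0.5·1)/12 = 100·2.5/12 = 20.83.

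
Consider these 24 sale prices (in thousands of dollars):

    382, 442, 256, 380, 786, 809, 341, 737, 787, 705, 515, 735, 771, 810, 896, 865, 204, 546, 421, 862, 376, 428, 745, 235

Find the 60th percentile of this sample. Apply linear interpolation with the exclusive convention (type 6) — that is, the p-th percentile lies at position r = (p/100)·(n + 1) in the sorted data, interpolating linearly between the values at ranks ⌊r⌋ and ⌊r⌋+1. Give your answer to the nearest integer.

Sorted: 204, 235, 256, 341, 376, 380, 382, 421, 428, 442, 515, 546, 705, 735, 737, 745, 771, 786, 787, 809, 810, 862, 865, 896.
n = 24.
r = (60/100)·(24 + 1) = 15.
r is an integer, so P60 is the value at rank 15: 737.

737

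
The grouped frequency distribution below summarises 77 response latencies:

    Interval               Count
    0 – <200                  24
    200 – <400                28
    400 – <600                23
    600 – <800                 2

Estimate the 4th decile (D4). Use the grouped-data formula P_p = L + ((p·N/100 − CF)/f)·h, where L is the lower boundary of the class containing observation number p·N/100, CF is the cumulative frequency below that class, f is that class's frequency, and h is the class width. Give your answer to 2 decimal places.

248.57

N = 77; target position k = 40/100 · 77 = 30.8.
Cumulative frequencies: 24, 52, 75, 77.
Observation 30.8 falls in the class 200 – <400.
L = 200, CF = 24, f = 28, h = 200.
P40 = 200 + ((30.8 − 24)/28)·200 = 200 + 48.5714 = 248.571.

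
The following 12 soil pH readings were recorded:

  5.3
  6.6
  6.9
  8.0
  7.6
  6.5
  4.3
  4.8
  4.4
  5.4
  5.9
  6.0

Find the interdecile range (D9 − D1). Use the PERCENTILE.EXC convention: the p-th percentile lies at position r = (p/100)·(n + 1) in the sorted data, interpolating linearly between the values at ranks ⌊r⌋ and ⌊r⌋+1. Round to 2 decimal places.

3.55

Sorted: 4.3, 4.4, 4.8, 5.3, 5.4, 5.9, 6.0, 6.5, 6.6, 6.9, 7.6, 8.0.
n = 12.
P10: r = 1.3; ranks 1–2 are 4.3, 4.4; interpolating gives 4.33.
P90: r = 11.7; ranks 11–12 are 7.6, 8.0; interpolating gives 7.88.
Difference: 7.88 − 4.33 = 3.55.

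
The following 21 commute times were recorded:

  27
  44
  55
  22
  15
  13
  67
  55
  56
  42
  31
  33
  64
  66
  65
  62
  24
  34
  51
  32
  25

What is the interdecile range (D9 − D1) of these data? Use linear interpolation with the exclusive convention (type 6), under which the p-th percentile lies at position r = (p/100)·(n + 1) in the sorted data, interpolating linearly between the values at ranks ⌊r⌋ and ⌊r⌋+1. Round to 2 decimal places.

49.40

Sorted: 13, 15, 22, 24, 25, 27, 31, 32, 33, 34, 42, 44, 51, 55, 55, 56, 62, 64, 65, 66, 67.
n = 21.
P10: r = 2.2; ranks 2–3 are 15, 22; interpolating gives 16.4.
P90: r = 19.8; ranks 19–20 are 65, 66; interpolating gives 65.8.
Difference: 65.8 − 16.4 = 49.4.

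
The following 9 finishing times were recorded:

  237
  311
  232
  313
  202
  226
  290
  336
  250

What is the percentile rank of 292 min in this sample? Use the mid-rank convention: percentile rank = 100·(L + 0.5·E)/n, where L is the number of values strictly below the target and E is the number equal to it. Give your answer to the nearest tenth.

Sorted: 202, 226, 232, 237, 250, 290, 311, 313, 336.
Count below 292: L = 6; count equal: E = 0; n = 9.
Percentile rank = 100·(6 + 0.5·0)/9 = 100·6/9 = 66.67.

66.7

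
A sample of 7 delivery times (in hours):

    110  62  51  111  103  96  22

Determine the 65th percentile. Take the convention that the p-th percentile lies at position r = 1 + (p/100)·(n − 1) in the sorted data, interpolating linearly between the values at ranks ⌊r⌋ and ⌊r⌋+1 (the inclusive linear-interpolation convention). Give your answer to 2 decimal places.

Sorted: 22, 51, 62, 96, 103, 110, 111.
n = 7.
r = 1 + (65/100)·(7 − 1) = 1 + 3.9 = 4.9.
Rank 4 is 96 and rank 5 is 103.
Interpolate: 96 + 0.9·(103 − 96) = 96 + 0.9·7 = 102.3.

102.30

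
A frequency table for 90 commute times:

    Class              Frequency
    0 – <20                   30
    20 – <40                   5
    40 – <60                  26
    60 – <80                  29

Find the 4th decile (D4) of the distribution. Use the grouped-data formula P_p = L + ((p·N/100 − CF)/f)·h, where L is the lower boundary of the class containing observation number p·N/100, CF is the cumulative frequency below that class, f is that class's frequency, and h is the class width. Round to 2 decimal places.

40.77

N = 90; target position k = 40/100 · 90 = 36.
Cumulative frequencies: 30, 35, 61, 90.
Observation 36 falls in the class 40 – <60.
L = 40, CF = 35, f = 26, h = 20.
P40 = 40 + ((36 − 35)/26)·20 = 40 + 0.769231 = 40.7692.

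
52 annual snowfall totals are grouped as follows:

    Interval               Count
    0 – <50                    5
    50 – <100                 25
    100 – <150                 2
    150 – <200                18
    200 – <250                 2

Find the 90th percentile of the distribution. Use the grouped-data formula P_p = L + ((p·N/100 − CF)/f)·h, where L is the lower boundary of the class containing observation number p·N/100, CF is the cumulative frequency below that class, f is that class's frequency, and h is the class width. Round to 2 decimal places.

N = 52; target position k = 90/100 · 52 = 46.8.
Cumulative frequencies: 5, 30, 32, 50, 52.
Observation 46.8 falls in the class 150 – <200.
L = 150, CF = 32, f = 18, h = 50.
P90 = 150 + ((46.8 − 32)/18)·50 = 150 + 41.1111 = 191.111.

191.11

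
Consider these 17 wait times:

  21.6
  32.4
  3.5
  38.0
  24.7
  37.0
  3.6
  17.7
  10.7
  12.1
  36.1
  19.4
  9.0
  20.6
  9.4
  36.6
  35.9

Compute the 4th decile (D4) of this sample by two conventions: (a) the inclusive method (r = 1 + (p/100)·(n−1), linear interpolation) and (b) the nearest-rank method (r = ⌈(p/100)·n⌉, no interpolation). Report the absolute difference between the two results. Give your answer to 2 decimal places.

Sorted: 3.5, 3.6, 9.0, 9.4, 10.7, 12.1, 17.7, 19.4, 20.6, 21.6, 24.7, 32.4, 35.9, 36.1, 36.6, 37.0, 38.0.
n = 17.
(a) r = 7.4; between ranks 7 (17.7) and 8 (19.4): 18.38.
(b) the nearest-rank method: rank 7 → 17.7.
|18.38 − 17.7| = 0.68.

0.68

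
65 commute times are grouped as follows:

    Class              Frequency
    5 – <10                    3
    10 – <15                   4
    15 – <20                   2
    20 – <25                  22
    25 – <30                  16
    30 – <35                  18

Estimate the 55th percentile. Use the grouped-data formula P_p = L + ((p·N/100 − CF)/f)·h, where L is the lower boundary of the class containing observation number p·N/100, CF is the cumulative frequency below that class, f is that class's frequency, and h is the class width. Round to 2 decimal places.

N = 65; target position k = 55/100 · 65 = 35.75.
Cumulative frequencies: 3, 7, 9, 31, 47, 65.
Observation 35.75 falls in the class 25 – <30.
L = 25, CF = 31, f = 16, h = 5.
P55 = 25 + ((35.75 − 31)/16)·5 = 25 + 1.48438 = 26.4844.

26.48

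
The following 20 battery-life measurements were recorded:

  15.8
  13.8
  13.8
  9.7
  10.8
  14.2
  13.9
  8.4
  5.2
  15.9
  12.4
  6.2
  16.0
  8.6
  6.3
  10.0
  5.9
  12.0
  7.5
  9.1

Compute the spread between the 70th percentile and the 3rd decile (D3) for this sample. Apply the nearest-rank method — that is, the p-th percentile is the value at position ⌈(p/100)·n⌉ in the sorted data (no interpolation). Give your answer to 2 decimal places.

5.40

Sorted: 5.2, 5.9, 6.2, 6.3, 7.5, 8.4, 8.6, 9.1, 9.7, 10.0, 10.8, 12.0, 12.4, 13.8, 13.8, 13.9, 14.2, 15.8, 15.9, 16.0.
n = 20.
P30: rank ⌈30/100·20⌉ = 6 → 8.4.
P70: rank ⌈70/100·20⌉ = 14 → 13.8.
Difference: 13.8 − 8.4 = 5.4.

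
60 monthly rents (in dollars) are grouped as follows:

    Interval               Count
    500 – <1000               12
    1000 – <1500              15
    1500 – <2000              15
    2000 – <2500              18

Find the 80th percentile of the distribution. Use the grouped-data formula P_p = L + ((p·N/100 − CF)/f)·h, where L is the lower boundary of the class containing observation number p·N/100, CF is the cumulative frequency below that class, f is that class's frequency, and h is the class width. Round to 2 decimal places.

N = 60; target position k = 80/100 · 60 = 48.
Cumulative frequencies: 12, 27, 42, 60.
Observation 48 falls in the class 2000 – <2500.
L = 2000, CF = 42, f = 18, h = 500.
P80 = 2000 + ((48 − 42)/18)·500 = 2000 + 166.667 = 2166.67.

2166.67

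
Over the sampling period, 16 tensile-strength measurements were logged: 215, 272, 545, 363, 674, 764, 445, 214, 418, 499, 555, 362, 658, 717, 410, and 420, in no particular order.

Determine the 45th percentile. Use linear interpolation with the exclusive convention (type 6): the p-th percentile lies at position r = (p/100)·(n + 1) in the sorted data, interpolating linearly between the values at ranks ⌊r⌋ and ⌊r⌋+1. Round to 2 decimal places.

Sorted: 214, 215, 272, 362, 363, 410, 418, 420, 445, 499, 545, 555, 658, 674, 717, 764.
n = 16.
r = (45/100)·(16 + 1) = 7.65.
Rank 7 is 418 and rank 8 is 420.
Interpolate: 418 + 0.65·(420 − 418) = 418 + 0.65·2 = 419.3.

419.30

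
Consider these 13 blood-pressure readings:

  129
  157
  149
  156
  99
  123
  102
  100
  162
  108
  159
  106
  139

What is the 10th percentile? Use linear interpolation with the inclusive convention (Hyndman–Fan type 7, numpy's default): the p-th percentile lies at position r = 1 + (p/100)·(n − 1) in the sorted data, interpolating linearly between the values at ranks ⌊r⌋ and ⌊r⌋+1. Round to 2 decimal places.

100.40

Sorted: 99, 100, 102, 106, 108, 123, 129, 139, 149, 156, 157, 159, 162.
n = 13.
r = 1 + (10/100)·(13 − 1) = 1 + 1.2 = 2.2.
Rank 2 is 100 and rank 3 is 102.
Interpolate: 100 + 0.2·(102 − 100) = 100 + 0.2·2 = 100.4.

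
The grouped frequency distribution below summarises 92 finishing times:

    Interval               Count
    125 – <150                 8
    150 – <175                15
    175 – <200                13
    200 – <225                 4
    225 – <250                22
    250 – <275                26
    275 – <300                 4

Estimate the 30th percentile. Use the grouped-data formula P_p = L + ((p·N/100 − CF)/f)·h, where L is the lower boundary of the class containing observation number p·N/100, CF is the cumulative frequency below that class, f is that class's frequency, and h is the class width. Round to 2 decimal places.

183.85

N = 92; target position k = 30/100 · 92 = 27.6.
Cumulative frequencies: 8, 23, 36, 40, 62, 88, 92.
Observation 27.6 falls in the class 175 – <200.
L = 175, CF = 23, f = 13, h = 25.
P30 = 175 + ((27.6 − 23)/13)·25 = 175 + 8.84615 = 183.846.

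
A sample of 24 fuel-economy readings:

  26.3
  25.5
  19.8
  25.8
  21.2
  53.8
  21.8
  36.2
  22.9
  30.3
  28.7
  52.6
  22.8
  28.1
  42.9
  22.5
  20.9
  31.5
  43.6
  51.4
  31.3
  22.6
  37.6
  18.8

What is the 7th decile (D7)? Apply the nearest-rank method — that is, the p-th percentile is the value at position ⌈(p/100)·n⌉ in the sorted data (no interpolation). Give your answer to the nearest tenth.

Sorted: 18.8, 19.8, 20.9, 21.2, 21.8, 22.5, 22.6, 22.8, 22.9, 25.5, 25.8, 26.3, 28.1, 28.7, 30.3, 31.3, 31.5, 36.2, 37.6, 42.9, 43.6, 51.4, 52.6, 53.8.
n = 24.
Position = ⌈70/100 · 24⌉ = ⌈16.8⌉ = 17.
The value at rank 17 is 31.5.

31.5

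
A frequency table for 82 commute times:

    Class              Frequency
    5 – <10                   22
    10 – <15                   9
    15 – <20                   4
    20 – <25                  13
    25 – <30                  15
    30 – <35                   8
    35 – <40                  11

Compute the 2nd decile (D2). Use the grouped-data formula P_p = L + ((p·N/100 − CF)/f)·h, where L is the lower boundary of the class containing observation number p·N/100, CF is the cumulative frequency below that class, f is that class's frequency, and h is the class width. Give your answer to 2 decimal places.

8.73

N = 82; target position k = 20/100 · 82 = 16.4.
Cumulative frequencies: 22, 31, 35, 48, 63, 71, 82.
Observation 16.4 falls in the class 5 – <10.
L = 5, CF = 0, f = 22, h = 5.
P20 = 5 + ((16.4 − 0)/22)·5 = 5 + 3.72727 = 8.72727.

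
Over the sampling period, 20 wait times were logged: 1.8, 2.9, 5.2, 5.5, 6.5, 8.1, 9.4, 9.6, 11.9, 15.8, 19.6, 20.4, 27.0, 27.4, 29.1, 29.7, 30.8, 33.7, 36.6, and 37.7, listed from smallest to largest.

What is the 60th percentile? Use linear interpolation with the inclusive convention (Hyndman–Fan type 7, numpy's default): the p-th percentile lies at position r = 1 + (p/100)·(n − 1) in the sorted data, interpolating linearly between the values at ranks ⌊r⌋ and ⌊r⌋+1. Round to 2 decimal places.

23.04

n = 20.
r = 1 + (60/100)·(20 − 1) = 1 + 11.4 = 12.4.
Rank 12 is 20.4 and rank 13 is 27.0.
Interpolate: 20.4 + 0.4·(27.0 − 20.4) = 20.4 + 0.4·6.6 = 23.04.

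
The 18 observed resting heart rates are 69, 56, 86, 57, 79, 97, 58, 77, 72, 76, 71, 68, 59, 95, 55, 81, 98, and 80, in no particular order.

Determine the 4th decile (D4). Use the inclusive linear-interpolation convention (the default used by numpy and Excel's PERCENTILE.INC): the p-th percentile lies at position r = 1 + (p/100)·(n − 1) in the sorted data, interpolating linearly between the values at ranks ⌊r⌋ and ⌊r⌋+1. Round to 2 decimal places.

Sorted: 55, 56, 57, 58, 59, 68, 69, 71, 72, 76, 77, 79, 80, 81, 86, 95, 97, 98.
n = 18.
r = 1 + (40/100)·(18 − 1) = 1 + 6.8 = 7.8.
Rank 7 is 69 and rank 8 is 71.
Interpolate: 69 + 0.8·(71 − 69) = 69 + 0.8·2 = 70.6.

70.60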